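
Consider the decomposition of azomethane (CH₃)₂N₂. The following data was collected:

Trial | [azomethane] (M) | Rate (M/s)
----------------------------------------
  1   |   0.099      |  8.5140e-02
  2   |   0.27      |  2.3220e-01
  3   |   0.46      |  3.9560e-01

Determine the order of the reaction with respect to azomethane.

first order (1)

Step 1: Compare trials to find order n where rate₂/rate₁ = ([azomethane]₂/[azomethane]₁)^n
Step 2: rate₂/rate₁ = 2.3220e-01/8.5140e-02 = 2.727
Step 3: [azomethane]₂/[azomethane]₁ = 0.27/0.099 = 2.727
Step 4: n = ln(2.727)/ln(2.727) = 1.00 ≈ 1
Step 5: The reaction is first order in azomethane.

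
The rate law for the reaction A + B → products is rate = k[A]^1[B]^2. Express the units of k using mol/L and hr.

(mol/L)⁻²·hr⁻¹

Step 1: Overall order = 1 + 2 = 3.
Step 2: rate has units mol/L·hr⁻¹; [A]^1[B]^2 has units (mol/L)^3.
Step 3: k = rate/([A]^1[B]^2), so units of k = (mol/L)^(1-3)·hr⁻¹ = (mol/L)⁻²·hr⁻¹.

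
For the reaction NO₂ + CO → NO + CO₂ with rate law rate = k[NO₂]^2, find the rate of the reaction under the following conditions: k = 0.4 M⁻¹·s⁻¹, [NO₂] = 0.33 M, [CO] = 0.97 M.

0.04356 M/s

Step 1: The rate law is rate = k[NO₂]^2
Step 2: Note that the rate does not depend on [CO] (zero order in CO).
Step 3: rate = 0.4 × (0.33)^2 = 0.04356 M/s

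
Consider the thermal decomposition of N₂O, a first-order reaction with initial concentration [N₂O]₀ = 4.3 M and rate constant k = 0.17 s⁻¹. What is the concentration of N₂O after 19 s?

0.1701 M

Step 1: For a first-order reaction: [N₂O] = [N₂O]₀ × e^(-kt)
Step 2: [N₂O] = 4.3 × e^(-0.17 × 19)
Step 3: [N₂O] = 4.3 × e^(-3.23)
Step 4: [N₂O] = 4.3 × 0.0395575 = 0.1701 M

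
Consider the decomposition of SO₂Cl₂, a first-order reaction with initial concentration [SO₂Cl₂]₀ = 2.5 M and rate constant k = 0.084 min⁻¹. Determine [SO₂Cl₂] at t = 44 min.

0.06206 M

Step 1: For a first-order reaction: [SO₂Cl₂] = [SO₂Cl₂]₀ × e^(-kt)
Step 2: [SO₂Cl₂] = 2.5 × e^(-0.084 × 44)
Step 3: [SO₂Cl₂] = 2.5 × e^(-3.696)
Step 4: [SO₂Cl₂] = 2.5 × 0.0248226 = 0.06206 M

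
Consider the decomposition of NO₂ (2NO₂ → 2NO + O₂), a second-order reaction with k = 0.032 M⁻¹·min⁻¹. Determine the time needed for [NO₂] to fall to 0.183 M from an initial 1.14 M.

143.4 min

Step 1: For second-order: t = (1/[NO₂] - 1/[NO₂]₀)/k
Step 2: t = (1/0.183 - 1/1.14)/0.032
Step 3: t = (5.464 - 0.8772)/0.032
Step 4: t = 4.587/0.032 = 143.4 min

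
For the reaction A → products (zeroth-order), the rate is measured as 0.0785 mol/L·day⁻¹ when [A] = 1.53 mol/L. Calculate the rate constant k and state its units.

0.0785 mol/L·day⁻¹

Step 1: For a zeroth-order reaction, rate = k (independent of concentration).
Step 2: k = rate = 0.0785 mol/L·day⁻¹.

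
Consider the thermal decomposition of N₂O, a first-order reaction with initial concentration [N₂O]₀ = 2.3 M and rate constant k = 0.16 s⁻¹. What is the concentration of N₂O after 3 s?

1.423 M

Step 1: For a first-order reaction: [N₂O] = [N₂O]₀ × e^(-kt)
Step 2: [N₂O] = 2.3 × e^(-0.16 × 3)
Step 3: [N₂O] = 2.3 × e^(-0.48)
Step 4: [N₂O] = 2.3 × 0.618783 = 1.423 M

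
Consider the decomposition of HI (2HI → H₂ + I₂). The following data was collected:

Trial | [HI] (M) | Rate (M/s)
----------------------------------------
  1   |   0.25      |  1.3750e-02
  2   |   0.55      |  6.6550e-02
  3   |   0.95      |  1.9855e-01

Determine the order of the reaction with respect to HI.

second order (2)

Step 1: Compare trials to find order n where rate₂/rate₁ = ([HI]₂/[HI]₁)^n
Step 2: rate₂/rate₁ = 6.6550e-02/1.3750e-02 = 4.84
Step 3: [HI]₂/[HI]₁ = 0.55/0.25 = 2.2
Step 4: n = ln(4.84)/ln(2.2) = 2.00 ≈ 2
Step 5: The reaction is second order in HI.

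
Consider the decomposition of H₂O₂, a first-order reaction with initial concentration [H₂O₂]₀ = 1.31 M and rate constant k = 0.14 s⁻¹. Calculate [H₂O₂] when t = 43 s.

0.003183 M

Step 1: For a first-order reaction: [H₂O₂] = [H₂O₂]₀ × e^(-kt)
Step 2: [H₂O₂] = 1.31 × e^(-0.14 × 43)
Step 3: [H₂O₂] = 1.31 × e^(-6.02)
Step 4: [H₂O₂] = 1.31 × 0.00242967 = 0.003183 M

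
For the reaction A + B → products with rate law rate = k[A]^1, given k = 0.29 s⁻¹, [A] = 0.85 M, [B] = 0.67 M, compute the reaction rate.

0.2465 M/s

Step 1: The rate law is rate = k[A]^1
Step 2: Note that the rate does not depend on [B] (zero order in B).
Step 3: rate = 0.29 × (0.85)^1 = 0.2465 M/s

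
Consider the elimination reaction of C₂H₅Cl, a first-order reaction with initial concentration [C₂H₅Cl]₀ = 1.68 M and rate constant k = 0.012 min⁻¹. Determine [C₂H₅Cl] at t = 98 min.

0.5183 M

Step 1: For a first-order reaction: [C₂H₅Cl] = [C₂H₅Cl]₀ × e^(-kt)
Step 2: [C₂H₅Cl] = 1.68 × e^(-0.012 × 98)
Step 3: [C₂H₅Cl] = 1.68 × e^(-1.176)
Step 4: [C₂H₅Cl] = 1.68 × 0.30851 = 0.5183 M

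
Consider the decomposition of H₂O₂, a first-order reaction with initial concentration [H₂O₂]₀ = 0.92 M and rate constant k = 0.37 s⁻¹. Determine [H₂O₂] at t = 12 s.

0.01085 M

Step 1: For a first-order reaction: [H₂O₂] = [H₂O₂]₀ × e^(-kt)
Step 2: [H₂O₂] = 0.92 × e^(-0.37 × 12)
Step 3: [H₂O₂] = 0.92 × e^(-4.44)
Step 4: [H₂O₂] = 0.92 × 0.0117959 = 0.01085 M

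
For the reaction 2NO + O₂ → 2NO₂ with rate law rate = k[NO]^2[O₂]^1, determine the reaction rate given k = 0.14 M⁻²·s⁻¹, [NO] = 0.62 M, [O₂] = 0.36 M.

0.01937 M/s

Step 1: The rate law is rate = k[NO]^2[O₂]^1
Step 2: Substitute: rate = 0.14 × (0.62)^2 × (0.36)^1
Step 3: rate = 0.14 × 0.3844 × 0.36 = 0.0193738 M/s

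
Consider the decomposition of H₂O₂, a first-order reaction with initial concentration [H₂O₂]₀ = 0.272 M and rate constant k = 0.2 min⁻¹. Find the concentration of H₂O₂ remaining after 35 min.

0.000248 M

Step 1: For a first-order reaction: [H₂O₂] = [H₂O₂]₀ × e^(-kt)
Step 2: [H₂O₂] = 0.272 × e^(-0.2 × 35)
Step 3: [H₂O₂] = 0.272 × e^(-7)
Step 4: [H₂O₂] = 0.272 × 0.000911882 = 0.000248 M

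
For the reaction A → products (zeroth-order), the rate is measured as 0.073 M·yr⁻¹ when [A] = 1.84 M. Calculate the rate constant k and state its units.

0.073 M·yr⁻¹

Step 1: For a zeroth-order reaction, rate = k (independent of concentration).
Step 2: k = rate = 0.073 M·yr⁻¹.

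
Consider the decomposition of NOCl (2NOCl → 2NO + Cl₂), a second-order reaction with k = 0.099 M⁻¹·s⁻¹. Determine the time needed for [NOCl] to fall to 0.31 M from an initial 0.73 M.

18.75 s

Step 1: For second-order: t = (1/[NOCl] - 1/[NOCl]₀)/k
Step 2: t = (1/0.31 - 1/0.73)/0.099
Step 3: t = (3.226 - 1.37)/0.099
Step 4: t = 1.856/0.099 = 18.75 s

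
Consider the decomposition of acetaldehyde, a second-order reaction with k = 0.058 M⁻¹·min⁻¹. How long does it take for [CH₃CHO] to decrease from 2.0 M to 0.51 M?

25.19 min

Step 1: For second-order: t = (1/[CH₃CHO] - 1/[CH₃CHO]₀)/k
Step 2: t = (1/0.51 - 1/2.0)/0.058
Step 3: t = (1.961 - 0.5)/0.058
Step 4: t = 1.461/0.058 = 25.19 min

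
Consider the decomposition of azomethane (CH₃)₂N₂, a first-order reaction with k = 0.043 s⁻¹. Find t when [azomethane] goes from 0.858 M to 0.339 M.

21.6 s

Step 1: For first-order: t = ln([azomethane]₀/[azomethane])/k
Step 2: t = ln(0.858/0.339)/0.043
Step 3: t = ln(2.531)/0.043
Step 4: t = 0.9286/0.043 = 21.6 s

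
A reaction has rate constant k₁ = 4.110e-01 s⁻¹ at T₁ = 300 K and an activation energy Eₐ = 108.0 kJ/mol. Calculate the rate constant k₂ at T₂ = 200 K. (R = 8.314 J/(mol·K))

1.627e-10 s⁻¹

Step 1: Use the two-temperature Arrhenius form: ln(k₂/k₁) = -Eₐ/R × (1/T₂ - 1/T₁)
Step 2: Convert Eₐ to J/mol: 108.0 kJ/mol = 108000 J/mol
Step 3: 1/T₂ - 1/T₁ = 1/200 - 1/300 = 1.666667e-03 K⁻¹
Step 4: ln(k₂/k₁) = -108000/8.314 × 1.666667e-03 = -21.65023
Step 5: k₂ = k₁ × exp(-21.65023) = 4.110e-01 × 3.95753e-10 = 1.627e-10 s⁻¹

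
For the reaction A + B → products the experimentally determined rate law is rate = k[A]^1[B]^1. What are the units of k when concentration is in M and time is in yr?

M⁻¹·yr⁻¹

Step 1: Overall order = 1 + 1 = 2.
Step 2: rate has units M·yr⁻¹; [A]^1[B]^1 has units M^2.
Step 3: k = rate/([A]^1[B]^1), so units of k = M^(1-2)·yr⁻¹ = M⁻¹·yr⁻¹.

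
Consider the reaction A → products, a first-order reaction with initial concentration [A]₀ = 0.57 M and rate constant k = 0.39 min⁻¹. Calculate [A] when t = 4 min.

0.1198 M

Step 1: For a first-order reaction: [A] = [A]₀ × e^(-kt)
Step 2: [A] = 0.57 × e^(-0.39 × 4)
Step 3: [A] = 0.57 × e^(-1.56)
Step 4: [A] = 0.57 × 0.210136 = 0.1198 M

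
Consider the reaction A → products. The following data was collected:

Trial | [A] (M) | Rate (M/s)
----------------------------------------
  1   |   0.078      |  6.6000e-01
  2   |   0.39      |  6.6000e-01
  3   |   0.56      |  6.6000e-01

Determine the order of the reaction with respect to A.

zeroth order (0)

Step 1: Compare trials - when concentration changes, rate stays constant.
Step 2: rate₂/rate₁ = 6.6000e-01/6.6000e-01 = 1
Step 3: [A]₂/[A]₁ = 0.39/0.078 = 5
Step 4: Since rate ratio ≈ (conc ratio)^0, the reaction is zeroth order.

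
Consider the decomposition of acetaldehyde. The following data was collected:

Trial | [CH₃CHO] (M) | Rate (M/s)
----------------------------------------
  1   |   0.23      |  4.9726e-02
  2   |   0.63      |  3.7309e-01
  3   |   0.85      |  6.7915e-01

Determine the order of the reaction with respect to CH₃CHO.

second order (2)

Step 1: Compare trials to find order n where rate₂/rate₁ = ([CH₃CHO]₂/[CH₃CHO]₁)^n
Step 2: rate₂/rate₁ = 3.7309e-01/4.9726e-02 = 7.503
Step 3: [CH₃CHO]₂/[CH₃CHO]₁ = 0.63/0.23 = 2.739
Step 4: n = ln(7.503)/ln(2.739) = 2.00 ≈ 2
Step 5: The reaction is second order in CH₃CHO.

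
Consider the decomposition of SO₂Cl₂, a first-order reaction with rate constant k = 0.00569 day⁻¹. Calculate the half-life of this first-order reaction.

121.8 day

Step 1: For a first-order reaction, t₁/₂ = ln(2)/k
Step 2: t₁/₂ = ln(2)/0.00569
Step 3: t₁/₂ = 0.6931/0.00569 = 121.8 day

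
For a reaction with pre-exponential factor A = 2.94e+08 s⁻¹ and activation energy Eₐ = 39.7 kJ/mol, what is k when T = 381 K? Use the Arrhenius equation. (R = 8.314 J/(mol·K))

1.06e+03 s⁻¹

Step 1: Use the Arrhenius equation: k = A × exp(-Eₐ/RT)
Step 2: Convert Eₐ to J/mol: 39.7 kJ/mol = 39700 J/mol
Step 3: Calculate the exponent: -Eₐ/(RT) = -39700/(8.314 × 381) = -12.53301
Step 4: k = 2.94e+08 × exp(-12.53301)
Step 5: k = 2.94e+08 × 3.60564e-06 = 1.0601e+03 s⁻¹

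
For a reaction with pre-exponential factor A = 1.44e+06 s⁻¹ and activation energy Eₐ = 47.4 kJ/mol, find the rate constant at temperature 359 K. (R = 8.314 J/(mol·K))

1.83e-01 s⁻¹

Step 1: Use the Arrhenius equation: k = A × exp(-Eₐ/RT)
Step 2: Convert Eₐ to J/mol: 47.4 kJ/mol = 47400 J/mol
Step 3: Calculate the exponent: -Eₐ/(RT) = -47400/(8.314 × 359) = -15.88085
Step 4: k = 1.44e+06 × exp(-15.88085)
Step 5: k = 1.44e+06 × 1.26775e-07 = 1.8256e-01 s⁻¹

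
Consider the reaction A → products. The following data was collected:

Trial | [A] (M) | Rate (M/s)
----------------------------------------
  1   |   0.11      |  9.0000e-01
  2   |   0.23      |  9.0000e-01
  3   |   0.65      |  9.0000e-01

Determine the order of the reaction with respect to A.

zeroth order (0)

Step 1: Compare trials - when concentration changes, rate stays constant.
Step 2: rate₂/rate₁ = 9.0000e-01/9.0000e-01 = 1
Step 3: [A]₂/[A]₁ = 0.23/0.11 = 2.091
Step 4: Since rate ratio ≈ (conc ratio)^0, the reaction is zeroth order.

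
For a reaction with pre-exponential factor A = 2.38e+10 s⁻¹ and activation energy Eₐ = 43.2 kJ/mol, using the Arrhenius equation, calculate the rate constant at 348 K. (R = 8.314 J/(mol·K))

7.80e+03 s⁻¹

Step 1: Use the Arrhenius equation: k = A × exp(-Eₐ/RT)
Step 2: Convert Eₐ to J/mol: 43.2 kJ/mol = 43200 J/mol
Step 3: Calculate the exponent: -Eₐ/(RT) = -43200/(8.314 × 348) = -14.93119
Step 4: k = 2.38e+10 × exp(-14.93119)
Step 5: k = 2.38e+10 × 3.27693e-07 = 7.7991e+03 s⁻¹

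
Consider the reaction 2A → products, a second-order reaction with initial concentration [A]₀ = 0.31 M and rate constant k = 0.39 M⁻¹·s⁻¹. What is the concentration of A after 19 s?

0.09402 M

Step 1: For a second-order reaction: 1/[A] = 1/[A]₀ + kt
Step 2: 1/[A] = 1/0.31 + 0.39 × 19
Step 3: 1/[A] = 3.226 + 7.41 = 10.64
Step 4: [A] = 1/10.64 = 0.09402 M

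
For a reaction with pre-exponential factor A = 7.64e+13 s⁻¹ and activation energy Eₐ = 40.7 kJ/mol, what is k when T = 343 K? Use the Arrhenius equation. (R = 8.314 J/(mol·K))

4.84e+07 s⁻¹

Step 1: Use the Arrhenius equation: k = A × exp(-Eₐ/RT)
Step 2: Convert Eₐ to J/mol: 40.7 kJ/mol = 40700 J/mol
Step 3: Calculate the exponent: -Eₐ/(RT) = -40700/(8.314 × 343) = -14.27218
Step 4: k = 7.64e+13 × exp(-14.27218)
Step 5: k = 7.64e+13 × 6.33390e-07 = 4.8391e+07 s⁻¹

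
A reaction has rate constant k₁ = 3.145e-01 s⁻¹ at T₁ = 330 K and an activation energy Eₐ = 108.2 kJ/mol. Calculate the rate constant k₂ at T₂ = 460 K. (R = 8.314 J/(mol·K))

2.177e+04 s⁻¹

Step 1: Use the two-temperature Arrhenius form: ln(k₂/k₁) = -Eₐ/R × (1/T₂ - 1/T₁)
Step 2: Convert Eₐ to J/mol: 108.2 kJ/mol = 108200 J/mol
Step 3: 1/T₂ - 1/T₁ = 1/460 - 1/330 = -8.563900e-04 K⁻¹
Step 4: ln(k₂/k₁) = -108200/8.314 × -8.563900e-04 = 11.14522
Step 5: k₂ = k₁ × exp(11.14522) = 3.145e-01 × 6.92321e+04 = 2.177e+04 s⁻¹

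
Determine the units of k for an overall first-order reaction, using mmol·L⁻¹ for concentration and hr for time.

hr⁻¹

Step 1: For overall order n, rate = k × (concentration)^n.
Step 2: Rate has units mmol·L⁻¹·hr⁻¹; concentration term has units (mmol·L⁻¹)^1.
Step 3: k = rate / (concentration)^n, so units of k = (mmol·L⁻¹)^(1-1)·hr⁻¹ = hr⁻¹.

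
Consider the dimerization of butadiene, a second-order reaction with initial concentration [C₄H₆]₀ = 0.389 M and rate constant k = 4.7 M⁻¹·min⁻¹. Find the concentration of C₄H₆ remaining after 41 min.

0.005121 M

Step 1: For a second-order reaction: 1/[C₄H₆] = 1/[C₄H₆]₀ + kt
Step 2: 1/[C₄H₆] = 1/0.389 + 4.7 × 41
Step 3: 1/[C₄H₆] = 2.571 + 192.7 = 195.3
Step 4: [C₄H₆] = 1/195.3 = 0.005121 M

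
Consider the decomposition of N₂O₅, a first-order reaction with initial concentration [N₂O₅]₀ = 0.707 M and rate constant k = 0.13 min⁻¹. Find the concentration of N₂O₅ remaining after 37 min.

0.005761 M

Step 1: For a first-order reaction: [N₂O₅] = [N₂O₅]₀ × e^(-kt)
Step 2: [N₂O₅] = 0.707 × e^(-0.13 × 37)
Step 3: [N₂O₅] = 0.707 × e^(-4.81)
Step 4: [N₂O₅] = 0.707 × 0.00814786 = 0.005761 M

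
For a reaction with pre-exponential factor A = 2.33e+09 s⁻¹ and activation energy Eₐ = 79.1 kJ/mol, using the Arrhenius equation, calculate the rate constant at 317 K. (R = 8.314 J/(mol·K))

2.15e-04 s⁻¹

Step 1: Use the Arrhenius equation: k = A × exp(-Eₐ/RT)
Step 2: Convert Eₐ to J/mol: 79.1 kJ/mol = 79100 J/mol
Step 3: Calculate the exponent: -Eₐ/(RT) = -79100/(8.314 × 317) = -30.01285
Step 4: k = 2.33e+09 × exp(-30.01285)
Step 5: k = 2.33e+09 × 9.23815e-14 = 2.1525e-04 s⁻¹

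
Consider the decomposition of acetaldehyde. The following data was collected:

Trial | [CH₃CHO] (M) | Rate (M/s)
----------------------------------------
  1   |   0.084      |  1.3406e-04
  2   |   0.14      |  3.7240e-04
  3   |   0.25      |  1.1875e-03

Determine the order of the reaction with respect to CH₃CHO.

second order (2)

Step 1: Compare trials to find order n where rate₂/rate₁ = ([CH₃CHO]₂/[CH₃CHO]₁)^n
Step 2: rate₂/rate₁ = 3.7240e-04/1.3406e-04 = 2.778
Step 3: [CH₃CHO]₂/[CH₃CHO]₁ = 0.14/0.084 = 1.667
Step 4: n = ln(2.778)/ln(1.667) = 2.00 ≈ 2
Step 5: The reaction is second order in CH₃CHO.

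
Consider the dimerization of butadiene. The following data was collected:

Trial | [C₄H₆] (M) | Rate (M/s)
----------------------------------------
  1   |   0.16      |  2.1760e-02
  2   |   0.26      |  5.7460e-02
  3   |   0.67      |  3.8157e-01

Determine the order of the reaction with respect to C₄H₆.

second order (2)

Step 1: Compare trials to find order n where rate₂/rate₁ = ([C₄H₆]₂/[C₄H₆]₁)^n
Step 2: rate₂/rate₁ = 5.7460e-02/2.1760e-02 = 2.641
Step 3: [C₄H₆]₂/[C₄H₆]₁ = 0.26/0.16 = 1.625
Step 4: n = ln(2.641)/ln(1.625) = 2.00 ≈ 2
Step 5: The reaction is second order in C₄H₆.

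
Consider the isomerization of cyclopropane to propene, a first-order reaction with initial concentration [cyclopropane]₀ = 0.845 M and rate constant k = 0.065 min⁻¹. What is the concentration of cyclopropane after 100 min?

0.00127 M

Step 1: For a first-order reaction: [cyclopropane] = [cyclopropane]₀ × e^(-kt)
Step 2: [cyclopropane] = 0.845 × e^(-0.065 × 100)
Step 3: [cyclopropane] = 0.845 × e^(-6.5)
Step 4: [cyclopropane] = 0.845 × 0.00150344 = 0.00127 M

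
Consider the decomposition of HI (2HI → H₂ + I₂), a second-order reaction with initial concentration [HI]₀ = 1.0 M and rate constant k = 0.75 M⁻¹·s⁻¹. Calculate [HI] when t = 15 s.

0.08163 M

Step 1: For a second-order reaction: 1/[HI] = 1/[HI]₀ + kt
Step 2: 1/[HI] = 1/1.0 + 0.75 × 15
Step 3: 1/[HI] = 1 + 11.25 = 12.25
Step 4: [HI] = 1/12.25 = 0.08163 M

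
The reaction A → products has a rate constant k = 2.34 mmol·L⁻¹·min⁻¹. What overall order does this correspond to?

zeroth order (0)

Step 1: The units of k for an nth-order reaction are (concentration)^(1-n)·(time)⁻¹.
Step 2: Here k has units mmol·L⁻¹·min⁻¹, so the concentration exponent is 1.
Step 3: 1 - n = 1 ⇒ n = 0. The reaction is zeroth order.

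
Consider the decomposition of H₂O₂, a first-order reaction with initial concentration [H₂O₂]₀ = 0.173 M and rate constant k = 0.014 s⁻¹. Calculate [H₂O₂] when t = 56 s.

0.07899 M

Step 1: For a first-order reaction: [H₂O₂] = [H₂O₂]₀ × e^(-kt)
Step 2: [H₂O₂] = 0.173 × e^(-0.014 × 56)
Step 3: [H₂O₂] = 0.173 × e^(-0.784)
Step 4: [H₂O₂] = 0.173 × 0.456576 = 0.07899 M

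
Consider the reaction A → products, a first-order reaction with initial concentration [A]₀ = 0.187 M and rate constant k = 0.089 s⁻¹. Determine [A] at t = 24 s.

0.02209 M

Step 1: For a first-order reaction: [A] = [A]₀ × e^(-kt)
Step 2: [A] = 0.187 × e^(-0.089 × 24)
Step 3: [A] = 0.187 × e^(-2.136)
Step 4: [A] = 0.187 × 0.118126 = 0.02209 M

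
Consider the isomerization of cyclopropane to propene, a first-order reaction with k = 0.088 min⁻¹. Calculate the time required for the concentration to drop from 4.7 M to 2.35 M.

7.877 min

Step 1: For first-order: t = ln([cyclopropane]₀/[cyclopropane])/k
Step 2: t = ln(4.7/2.35)/0.088
Step 3: t = ln(2)/0.088
Step 4: t = 0.6931/0.088 = 7.877 min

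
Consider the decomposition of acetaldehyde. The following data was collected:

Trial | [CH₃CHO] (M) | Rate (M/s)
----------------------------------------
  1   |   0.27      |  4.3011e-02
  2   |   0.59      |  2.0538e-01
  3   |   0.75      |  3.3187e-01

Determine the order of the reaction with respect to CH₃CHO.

second order (2)

Step 1: Compare trials to find order n where rate₂/rate₁ = ([CH₃CHO]₂/[CH₃CHO]₁)^n
Step 2: rate₂/rate₁ = 2.0538e-01/4.3011e-02 = 4.775
Step 3: [CH₃CHO]₂/[CH₃CHO]₁ = 0.59/0.27 = 2.185
Step 4: n = ln(4.775)/ln(2.185) = 2.00 ≈ 2
Step 5: The reaction is second order in CH₃CHO.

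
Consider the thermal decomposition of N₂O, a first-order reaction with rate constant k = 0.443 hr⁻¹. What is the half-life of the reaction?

1.565 hr

Step 1: For a first-order reaction, t₁/₂ = ln(2)/k
Step 2: t₁/₂ = ln(2)/0.443
Step 3: t₁/₂ = 0.6931/0.443 = 1.565 hr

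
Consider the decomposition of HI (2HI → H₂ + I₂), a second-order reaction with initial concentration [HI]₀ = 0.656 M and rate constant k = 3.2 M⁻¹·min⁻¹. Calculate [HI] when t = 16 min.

0.01897 M

Step 1: For a second-order reaction: 1/[HI] = 1/[HI]₀ + kt
Step 2: 1/[HI] = 1/0.656 + 3.2 × 16
Step 3: 1/[HI] = 1.524 + 51.2 = 52.72
Step 4: [HI] = 1/52.72 = 0.01897 M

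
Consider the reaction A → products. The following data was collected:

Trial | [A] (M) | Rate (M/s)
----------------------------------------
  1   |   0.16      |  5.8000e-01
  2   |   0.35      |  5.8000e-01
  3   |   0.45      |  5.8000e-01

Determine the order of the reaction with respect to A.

zeroth order (0)

Step 1: Compare trials - when concentration changes, rate stays constant.
Step 2: rate₂/rate₁ = 5.8000e-01/5.8000e-01 = 1
Step 3: [A]₂/[A]₁ = 0.35/0.16 = 2.188
Step 4: Since rate ratio ≈ (conc ratio)^0, the reaction is zeroth order.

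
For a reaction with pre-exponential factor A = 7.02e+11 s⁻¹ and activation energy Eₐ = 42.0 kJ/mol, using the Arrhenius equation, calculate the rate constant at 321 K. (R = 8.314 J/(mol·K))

1.03e+05 s⁻¹

Step 1: Use the Arrhenius equation: k = A × exp(-Eₐ/RT)
Step 2: Convert Eₐ to J/mol: 42.0 kJ/mol = 42000 J/mol
Step 3: Calculate the exponent: -Eₐ/(RT) = -42000/(8.314 × 321) = -15.73745
Step 4: k = 7.02e+11 × exp(-15.73745)
Step 5: k = 7.02e+11 × 1.46323e-07 = 1.0272e+05 s⁻¹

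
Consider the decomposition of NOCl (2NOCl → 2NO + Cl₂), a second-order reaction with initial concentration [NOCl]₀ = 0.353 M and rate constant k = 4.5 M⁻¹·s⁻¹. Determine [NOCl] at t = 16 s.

0.01336 M

Step 1: For a second-order reaction: 1/[NOCl] = 1/[NOCl]₀ + kt
Step 2: 1/[NOCl] = 1/0.353 + 4.5 × 16
Step 3: 1/[NOCl] = 2.833 + 72 = 74.83
Step 4: [NOCl] = 1/74.83 = 0.01336 M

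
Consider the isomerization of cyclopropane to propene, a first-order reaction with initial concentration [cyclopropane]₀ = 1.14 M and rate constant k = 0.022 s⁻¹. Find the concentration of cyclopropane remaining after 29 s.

0.6023 M

Step 1: For a first-order reaction: [cyclopropane] = [cyclopropane]₀ × e^(-kt)
Step 2: [cyclopropane] = 1.14 × e^(-0.022 × 29)
Step 3: [cyclopropane] = 1.14 × e^(-0.638)
Step 4: [cyclopropane] = 1.14 × 0.528348 = 0.6023 M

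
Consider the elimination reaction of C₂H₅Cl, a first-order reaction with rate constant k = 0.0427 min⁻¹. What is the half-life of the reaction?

16.23 min

Step 1: For a first-order reaction, t₁/₂ = ln(2)/k
Step 2: t₁/₂ = ln(2)/0.0427
Step 3: t₁/₂ = 0.6931/0.0427 = 16.23 min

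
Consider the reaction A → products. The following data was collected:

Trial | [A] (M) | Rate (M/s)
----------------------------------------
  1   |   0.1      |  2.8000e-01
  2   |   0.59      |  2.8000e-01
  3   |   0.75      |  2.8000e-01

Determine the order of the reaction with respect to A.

zeroth order (0)

Step 1: Compare trials - when concentration changes, rate stays constant.
Step 2: rate₂/rate₁ = 2.8000e-01/2.8000e-01 = 1
Step 3: [A]₂/[A]₁ = 0.59/0.1 = 5.9
Step 4: Since rate ratio ≈ (conc ratio)^0, the reaction is zeroth order.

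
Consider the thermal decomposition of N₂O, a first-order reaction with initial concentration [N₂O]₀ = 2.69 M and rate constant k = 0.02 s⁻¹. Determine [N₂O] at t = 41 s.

1.185 M

Step 1: For a first-order reaction: [N₂O] = [N₂O]₀ × e^(-kt)
Step 2: [N₂O] = 2.69 × e^(-0.02 × 41)
Step 3: [N₂O] = 2.69 × e^(-0.82)
Step 4: [N₂O] = 2.69 × 0.440432 = 1.185 M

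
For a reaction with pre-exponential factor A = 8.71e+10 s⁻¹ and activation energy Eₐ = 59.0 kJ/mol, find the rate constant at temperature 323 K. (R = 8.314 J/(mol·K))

2.50e+01 s⁻¹

Step 1: Use the Arrhenius equation: k = A × exp(-Eₐ/RT)
Step 2: Convert Eₐ to J/mol: 59.0 kJ/mol = 59000 J/mol
Step 3: Calculate the exponent: -Eₐ/(RT) = -59000/(8.314 × 323) = -21.97048
Step 4: k = 8.71e+10 × exp(-21.97048)
Step 5: k = 8.71e+10 × 2.87304e-10 = 2.5024e+01 s⁻¹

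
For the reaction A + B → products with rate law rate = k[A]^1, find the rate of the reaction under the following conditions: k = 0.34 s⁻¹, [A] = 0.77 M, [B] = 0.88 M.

0.2618 M/s

Step 1: The rate law is rate = k[A]^1
Step 2: Note that the rate does not depend on [B] (zero order in B).
Step 3: rate = 0.34 × (0.77)^1 = 0.2618 M/s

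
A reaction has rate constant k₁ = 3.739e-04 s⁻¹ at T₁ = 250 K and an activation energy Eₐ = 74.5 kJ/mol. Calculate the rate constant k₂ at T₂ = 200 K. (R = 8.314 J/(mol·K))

4.799e-08 s⁻¹

Step 1: Use the two-temperature Arrhenius form: ln(k₂/k₁) = -Eₐ/R × (1/T₂ - 1/T₁)
Step 2: Convert Eₐ to J/mol: 74.5 kJ/mol = 74500 J/mol
Step 3: 1/T₂ - 1/T₁ = 1/200 - 1/250 = 1.000000e-03 K⁻¹
Step 4: ln(k₂/k₁) = -74500/8.314 × 1.000000e-03 = -8.96079
Step 5: k₂ = k₁ × exp(-8.96079) = 3.739e-04 × 1.28345e-04 = 4.799e-08 s⁻¹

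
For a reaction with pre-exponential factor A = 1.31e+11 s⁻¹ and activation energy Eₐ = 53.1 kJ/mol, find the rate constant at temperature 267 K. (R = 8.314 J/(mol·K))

5.35e+00 s⁻¹

Step 1: Use the Arrhenius equation: k = A × exp(-Eₐ/RT)
Step 2: Convert Eₐ to J/mol: 53.1 kJ/mol = 53100 J/mol
Step 3: Calculate the exponent: -Eₐ/(RT) = -53100/(8.314 × 267) = -23.92066
Step 4: k = 1.31e+11 × exp(-23.92066)
Step 5: k = 1.31e+11 × 4.08686e-11 = 5.3538e+00 s⁻¹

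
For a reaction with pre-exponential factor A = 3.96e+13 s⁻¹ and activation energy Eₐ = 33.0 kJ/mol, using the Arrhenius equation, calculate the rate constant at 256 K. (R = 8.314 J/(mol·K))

7.31e+06 s⁻¹

Step 1: Use the Arrhenius equation: k = A × exp(-Eₐ/RT)
Step 2: Convert Eₐ to J/mol: 33.0 kJ/mol = 33000 J/mol
Step 3: Calculate the exponent: -Eₐ/(RT) = -33000/(8.314 × 256) = -15.50472
Step 4: k = 3.96e+13 × exp(-15.50472)
Step 5: k = 3.96e+13 × 1.84665e-07 = 7.3127e+06 s⁻¹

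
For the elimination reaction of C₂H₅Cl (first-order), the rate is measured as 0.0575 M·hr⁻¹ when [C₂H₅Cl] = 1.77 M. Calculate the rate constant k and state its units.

0.03249 hr⁻¹

Step 1: rate = k[C₂H₅Cl]^1, so k = rate / [C₂H₅Cl]^1.
Step 2: k = 0.0575 / (1.77)^1 = 0.0575 / 1.77.
Step 3: k = 0.03249 hr⁻¹.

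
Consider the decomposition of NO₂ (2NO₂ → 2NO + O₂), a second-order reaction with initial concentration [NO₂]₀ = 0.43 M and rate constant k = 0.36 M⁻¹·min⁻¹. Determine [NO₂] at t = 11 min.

0.1591 M

Step 1: For a second-order reaction: 1/[NO₂] = 1/[NO₂]₀ + kt
Step 2: 1/[NO₂] = 1/0.43 + 0.36 × 11
Step 3: 1/[NO₂] = 2.326 + 3.96 = 6.286
Step 4: [NO₂] = 1/6.286 = 0.1591 M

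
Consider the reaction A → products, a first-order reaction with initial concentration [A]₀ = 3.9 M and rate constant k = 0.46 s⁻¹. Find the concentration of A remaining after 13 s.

0.009862 M

Step 1: For a first-order reaction: [A] = [A]₀ × e^(-kt)
Step 2: [A] = 3.9 × e^(-0.46 × 13)
Step 3: [A] = 3.9 × e^(-5.98)
Step 4: [A] = 3.9 × 0.00252883 = 0.009862 M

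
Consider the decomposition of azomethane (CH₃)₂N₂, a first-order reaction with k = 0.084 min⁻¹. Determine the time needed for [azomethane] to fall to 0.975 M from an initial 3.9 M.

16.5 min

Step 1: For first-order: t = ln([azomethane]₀/[azomethane])/k
Step 2: t = ln(3.9/0.975)/0.084
Step 3: t = ln(4)/0.084
Step 4: t = 1.386/0.084 = 16.5 min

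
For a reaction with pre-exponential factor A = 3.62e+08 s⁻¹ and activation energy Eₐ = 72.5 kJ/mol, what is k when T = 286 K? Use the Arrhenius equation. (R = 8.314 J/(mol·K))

2.07e-05 s⁻¹

Step 1: Use the Arrhenius equation: k = A × exp(-Eₐ/RT)
Step 2: Convert Eₐ to J/mol: 72.5 kJ/mol = 72500 J/mol
Step 3: Calculate the exponent: -Eₐ/(RT) = -72500/(8.314 × 286) = -30.49032
Step 4: k = 3.62e+08 × exp(-30.49032)
Step 5: k = 3.62e+08 × 5.73089e-14 = 2.0746e-05 s⁻¹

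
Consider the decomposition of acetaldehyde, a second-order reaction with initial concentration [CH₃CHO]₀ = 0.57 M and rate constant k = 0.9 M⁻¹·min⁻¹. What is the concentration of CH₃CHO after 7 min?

0.1242 M

Step 1: For a second-order reaction: 1/[CH₃CHO] = 1/[CH₃CHO]₀ + kt
Step 2: 1/[CH₃CHO] = 1/0.57 + 0.9 × 7
Step 3: 1/[CH₃CHO] = 1.754 + 6.3 = 8.054
Step 4: [CH₃CHO] = 1/8.054 = 0.1242 M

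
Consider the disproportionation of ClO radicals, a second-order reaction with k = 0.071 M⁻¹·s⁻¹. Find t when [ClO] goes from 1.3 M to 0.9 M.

4.815 s

Step 1: For second-order: t = (1/[ClO] - 1/[ClO]₀)/k
Step 2: t = (1/0.9 - 1/1.3)/0.071
Step 3: t = (1.111 - 0.7692)/0.071
Step 4: t = 0.3419/0.071 = 4.815 s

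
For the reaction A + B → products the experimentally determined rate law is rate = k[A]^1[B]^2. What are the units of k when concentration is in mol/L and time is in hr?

(mol/L)⁻²·hr⁻¹

Step 1: Overall order = 1 + 2 = 3.
Step 2: rate has units mol/L·hr⁻¹; [A]^1[B]^2 has units (mol/L)^3.
Step 3: k = rate/([A]^1[B]^2), so units of k = (mol/L)^(1-3)·hr⁻¹ = (mol/L)⁻²·hr⁻¹.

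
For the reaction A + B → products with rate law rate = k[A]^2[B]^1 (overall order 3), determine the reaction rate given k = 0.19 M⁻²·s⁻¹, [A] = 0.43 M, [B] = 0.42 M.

0.01476 M/s

Step 1: The rate law is rate = k[A]^2[B]^1, overall order = 2+1 = 3
Step 2: Substitute values: rate = 0.19 × (0.43)^2 × (0.42)^1
Step 3: rate = 0.19 × 0.1849 × 0.42 = 0.014755 M/s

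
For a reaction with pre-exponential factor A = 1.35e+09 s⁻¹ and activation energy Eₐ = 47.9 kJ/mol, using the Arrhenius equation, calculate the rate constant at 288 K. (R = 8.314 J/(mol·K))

2.77e+00 s⁻¹

Step 1: Use the Arrhenius equation: k = A × exp(-Eₐ/RT)
Step 2: Convert Eₐ to J/mol: 47.9 kJ/mol = 47900 J/mol
Step 3: Calculate the exponent: -Eₐ/(RT) = -47900/(8.314 × 288) = -20.00474
Step 4: k = 1.35e+09 × exp(-20.00474)
Step 5: k = 1.35e+09 × 2.05141e-09 = 2.7694e+00 s⁻¹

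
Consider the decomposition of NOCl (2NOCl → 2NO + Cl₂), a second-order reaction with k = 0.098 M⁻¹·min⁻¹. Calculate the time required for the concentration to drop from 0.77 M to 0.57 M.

4.65 min

Step 1: For second-order: t = (1/[NOCl] - 1/[NOCl]₀)/k
Step 2: t = (1/0.57 - 1/0.77)/0.098
Step 3: t = (1.754 - 1.299)/0.098
Step 4: t = 0.4557/0.098 = 4.65 min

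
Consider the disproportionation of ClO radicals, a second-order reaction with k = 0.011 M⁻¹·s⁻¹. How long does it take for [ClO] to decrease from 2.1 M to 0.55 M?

122 s

Step 1: For second-order: t = (1/[ClO] - 1/[ClO]₀)/k
Step 2: t = (1/0.55 - 1/2.1)/0.011
Step 3: t = (1.818 - 0.4762)/0.011
Step 4: t = 1.342/0.011 = 122 s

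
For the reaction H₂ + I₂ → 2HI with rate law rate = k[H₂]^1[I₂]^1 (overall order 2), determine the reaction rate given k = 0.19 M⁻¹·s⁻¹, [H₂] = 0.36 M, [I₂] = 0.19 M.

0.013 M/s

Step 1: The rate law is rate = k[H₂]^1[I₂]^1, overall order = 1+1 = 2
Step 2: Substitute values: rate = 0.19 × (0.36)^1 × (0.19)^1
Step 3: rate = 0.19 × 0.36 × 0.19 = 0.012996 M/s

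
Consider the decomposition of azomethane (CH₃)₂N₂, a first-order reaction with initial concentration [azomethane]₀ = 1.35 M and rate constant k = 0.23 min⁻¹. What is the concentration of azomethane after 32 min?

0.0008589 M

Step 1: For a first-order reaction: [azomethane] = [azomethane]₀ × e^(-kt)
Step 2: [azomethane] = 1.35 × e^(-0.23 × 32)
Step 3: [azomethane] = 1.35 × e^(-7.36)
Step 4: [azomethane] = 1.35 × 0.000636198 = 0.0008589 M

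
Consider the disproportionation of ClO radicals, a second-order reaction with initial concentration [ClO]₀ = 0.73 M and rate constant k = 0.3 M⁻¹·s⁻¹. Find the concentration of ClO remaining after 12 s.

0.2012 M

Step 1: For a second-order reaction: 1/[ClO] = 1/[ClO]₀ + kt
Step 2: 1/[ClO] = 1/0.73 + 0.3 × 12
Step 3: 1/[ClO] = 1.37 + 3.6 = 4.97
Step 4: [ClO] = 1/4.97 = 0.2012 M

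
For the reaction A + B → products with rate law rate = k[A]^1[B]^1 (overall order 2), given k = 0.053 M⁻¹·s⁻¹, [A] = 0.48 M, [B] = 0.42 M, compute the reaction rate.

0.01068 M/s

Step 1: The rate law is rate = k[A]^1[B]^1, overall order = 1+1 = 2
Step 2: Substitute values: rate = 0.053 × (0.48)^1 × (0.42)^1
Step 3: rate = 0.053 × 0.48 × 0.42 = 0.0106848 M/s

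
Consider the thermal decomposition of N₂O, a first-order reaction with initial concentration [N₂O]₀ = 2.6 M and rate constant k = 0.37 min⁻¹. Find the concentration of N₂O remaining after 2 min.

1.24 M

Step 1: For a first-order reaction: [N₂O] = [N₂O]₀ × e^(-kt)
Step 2: [N₂O] = 2.6 × e^(-0.37 × 2)
Step 3: [N₂O] = 2.6 × e^(-0.74)
Step 4: [N₂O] = 2.6 × 0.477114 = 1.24 M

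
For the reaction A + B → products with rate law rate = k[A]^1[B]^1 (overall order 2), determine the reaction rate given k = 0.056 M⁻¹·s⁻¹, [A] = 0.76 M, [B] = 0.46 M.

0.01958 M/s

Step 1: The rate law is rate = k[A]^1[B]^1, overall order = 1+1 = 2
Step 2: Substitute values: rate = 0.056 × (0.76)^1 × (0.46)^1
Step 3: rate = 0.056 × 0.76 × 0.46 = 0.0195776 M/s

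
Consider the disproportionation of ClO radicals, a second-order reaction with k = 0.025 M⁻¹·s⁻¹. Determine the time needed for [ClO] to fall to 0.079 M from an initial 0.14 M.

220.6 s

Step 1: For second-order: t = (1/[ClO] - 1/[ClO]₀)/k
Step 2: t = (1/0.079 - 1/0.14)/0.025
Step 3: t = (12.66 - 7.143)/0.025
Step 4: t = 5.515/0.025 = 220.6 s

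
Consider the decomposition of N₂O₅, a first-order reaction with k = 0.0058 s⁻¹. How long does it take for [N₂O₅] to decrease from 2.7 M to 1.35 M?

119.5 s

Step 1: For first-order: t = ln([N₂O₅]₀/[N₂O₅])/k
Step 2: t = ln(2.7/1.35)/0.0058
Step 3: t = ln(2)/0.0058
Step 4: t = 0.6931/0.0058 = 119.5 s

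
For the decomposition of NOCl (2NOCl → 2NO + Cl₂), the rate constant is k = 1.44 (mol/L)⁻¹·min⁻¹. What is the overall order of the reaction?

second order (2)

Step 1: The units of k for an nth-order reaction are (concentration)^(1-n)·(time)⁻¹.
Step 2: Here k has units (mol/L)⁻¹·min⁻¹, so the concentration exponent is -1.
Step 3: 1 - n = -1 ⇒ n = 2. The reaction is second order.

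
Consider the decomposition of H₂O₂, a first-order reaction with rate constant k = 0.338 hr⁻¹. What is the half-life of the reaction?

2.051 hr

Step 1: For a first-order reaction, t₁/₂ = ln(2)/k
Step 2: t₁/₂ = ln(2)/0.338
Step 3: t₁/₂ = 0.6931/0.338 = 2.051 hr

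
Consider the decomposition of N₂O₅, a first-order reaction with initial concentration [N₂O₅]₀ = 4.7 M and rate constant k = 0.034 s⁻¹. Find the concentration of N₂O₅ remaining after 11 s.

3.233 M

Step 1: For a first-order reaction: [N₂O₅] = [N₂O₅]₀ × e^(-kt)
Step 2: [N₂O₅] = 4.7 × e^(-0.034 × 11)
Step 3: [N₂O₅] = 4.7 × e^(-0.374)
Step 4: [N₂O₅] = 4.7 × 0.687977 = 3.233 M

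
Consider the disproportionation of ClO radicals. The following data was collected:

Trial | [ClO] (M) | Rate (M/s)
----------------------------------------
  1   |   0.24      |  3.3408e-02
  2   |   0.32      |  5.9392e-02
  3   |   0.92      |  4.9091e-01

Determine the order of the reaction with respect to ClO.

second order (2)

Step 1: Compare trials to find order n where rate₂/rate₁ = ([ClO]₂/[ClO]₁)^n
Step 2: rate₂/rate₁ = 5.9392e-02/3.3408e-02 = 1.778
Step 3: [ClO]₂/[ClO]₁ = 0.32/0.24 = 1.333
Step 4: n = ln(1.778)/ln(1.333) = 2.00 ≈ 2
Step 5: The reaction is second order in ClO.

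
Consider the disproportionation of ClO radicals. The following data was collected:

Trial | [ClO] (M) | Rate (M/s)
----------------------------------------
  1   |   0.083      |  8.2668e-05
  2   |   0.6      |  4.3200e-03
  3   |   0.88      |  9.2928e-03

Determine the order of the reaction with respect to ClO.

second order (2)

Step 1: Compare trials to find order n where rate₂/rate₁ = ([ClO]₂/[ClO]₁)^n
Step 2: rate₂/rate₁ = 4.3200e-03/8.2668e-05 = 52.26
Step 3: [ClO]₂/[ClO]₁ = 0.6/0.083 = 7.229
Step 4: n = ln(52.26)/ln(7.229) = 2.00 ≈ 2
Step 5: The reaction is second order in ClO.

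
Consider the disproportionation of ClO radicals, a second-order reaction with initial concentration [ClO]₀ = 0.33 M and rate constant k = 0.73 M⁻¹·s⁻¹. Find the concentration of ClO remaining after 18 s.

0.06184 M

Step 1: For a second-order reaction: 1/[ClO] = 1/[ClO]₀ + kt
Step 2: 1/[ClO] = 1/0.33 + 0.73 × 18
Step 3: 1/[ClO] = 3.03 + 13.14 = 16.17
Step 4: [ClO] = 1/16.17 = 0.06184 M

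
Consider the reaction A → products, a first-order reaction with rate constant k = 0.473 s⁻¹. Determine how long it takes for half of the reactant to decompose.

1.465 s

Step 1: For a first-order reaction, t₁/₂ = ln(2)/k
Step 2: t₁/₂ = ln(2)/0.473
Step 3: t₁/₂ = 0.6931/0.473 = 1.465 s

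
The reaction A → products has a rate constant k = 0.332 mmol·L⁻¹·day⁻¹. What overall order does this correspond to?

zeroth order (0)

Step 1: The units of k for an nth-order reaction are (concentration)^(1-n)·(time)⁻¹.
Step 2: Here k has units mmol·L⁻¹·day⁻¹, so the concentration exponent is 1.
Step 3: 1 - n = 1 ⇒ n = 0. The reaction is zeroth order.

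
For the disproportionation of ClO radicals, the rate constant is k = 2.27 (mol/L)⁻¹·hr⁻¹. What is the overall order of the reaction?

second order (2)

Step 1: The units of k for an nth-order reaction are (concentration)^(1-n)·(time)⁻¹.
Step 2: Here k has units (mol/L)⁻¹·hr⁻¹, so the concentration exponent is -1.
Step 3: 1 - n = -1 ⇒ n = 2. The reaction is second order.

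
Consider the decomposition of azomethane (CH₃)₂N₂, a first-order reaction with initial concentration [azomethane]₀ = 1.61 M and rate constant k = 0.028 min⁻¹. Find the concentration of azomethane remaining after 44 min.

0.4697 M

Step 1: For a first-order reaction: [azomethane] = [azomethane]₀ × e^(-kt)
Step 2: [azomethane] = 1.61 × e^(-0.028 × 44)
Step 3: [azomethane] = 1.61 × e^(-1.232)
Step 4: [azomethane] = 1.61 × 0.291709 = 0.4697 M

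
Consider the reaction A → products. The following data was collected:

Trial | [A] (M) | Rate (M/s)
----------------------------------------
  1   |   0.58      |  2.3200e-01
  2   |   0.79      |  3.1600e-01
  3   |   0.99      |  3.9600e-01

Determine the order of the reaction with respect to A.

first order (1)

Step 1: Compare trials to find order n where rate₂/rate₁ = ([A]₂/[A]₁)^n
Step 2: rate₂/rate₁ = 3.1600e-01/2.3200e-01 = 1.362
Step 3: [A]₂/[A]₁ = 0.79/0.58 = 1.362
Step 4: n = ln(1.362)/ln(1.362) = 1.00 ≈ 1
Step 5: The reaction is first order in A.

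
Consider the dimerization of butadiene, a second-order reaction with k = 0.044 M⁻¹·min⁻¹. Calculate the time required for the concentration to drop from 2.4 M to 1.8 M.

3.157 min

Step 1: For second-order: t = (1/[C₄H₆] - 1/[C₄H₆]₀)/k
Step 2: t = (1/1.8 - 1/2.4)/0.044
Step 3: t = (0.5556 - 0.4167)/0.044
Step 4: t = 0.1389/0.044 = 3.157 min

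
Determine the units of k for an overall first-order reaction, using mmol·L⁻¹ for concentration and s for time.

s⁻¹

Step 1: For overall order n, rate = k × (concentration)^n.
Step 2: Rate has units mmol·L⁻¹·s⁻¹; concentration term has units (mmol·L⁻¹)^1.
Step 3: k = rate / (concentration)^n, so units of k = (mmol·L⁻¹)^(1-1)·s⁻¹ = s⁻¹.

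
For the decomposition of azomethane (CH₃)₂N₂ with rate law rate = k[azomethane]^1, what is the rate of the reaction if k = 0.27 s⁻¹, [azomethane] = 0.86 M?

0.2322 M/s

Step 1: Identify the rate law: rate = k[azomethane]^1
Step 2: Substitute values: rate = 0.27 × (0.86)^1
Step 3: Calculate: rate = 0.27 × 0.86 = 0.2322 M/s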